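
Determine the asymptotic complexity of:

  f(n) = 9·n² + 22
O(n²)

The dominant term in 9·n² + 22 is 9·n², which is Θ(n²).
Lower-order terms (22) are asymptotically negligible.
Constants are absorbed, so the tightest bound is O(n²).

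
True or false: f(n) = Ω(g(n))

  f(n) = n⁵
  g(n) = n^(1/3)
True

f(n) = n⁵ is O(n⁵), and g(n) = n^(1/3) is O(n^(1/3)).
Since O(n⁵) grows at least as fast as O(n^(1/3)), f(n) = Ω(g(n)) is true.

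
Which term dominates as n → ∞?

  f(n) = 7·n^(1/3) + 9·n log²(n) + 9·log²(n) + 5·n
9·n log²(n)

Looking at each term:
  - 7·n^(1/3) is O(n^(1/3))
  - 9·n log²(n) is O(n log² n)
  - 9·log²(n) is O(log² n)
  - 5·n is O(n)

The term 9·n log²(n) (O(n log² n)) grows fastest and dominates all others.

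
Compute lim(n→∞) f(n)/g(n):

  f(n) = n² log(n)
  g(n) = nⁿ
0

Since n² log(n) (O(n² log n)) grows slower than nⁿ (O(nⁿ)),
the ratio f(n)/g(n) → 0 as n → ∞.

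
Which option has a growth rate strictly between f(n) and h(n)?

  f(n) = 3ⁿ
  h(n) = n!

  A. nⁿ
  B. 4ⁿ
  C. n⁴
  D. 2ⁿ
B

We need g(n) with 3ⁿ = o(g(n)) and g(n) = o(n!), i.e. O(3ⁿ) ≺ g ≺ O(n!).
Check each option:
  A. nⁿ — O(nⁿ) does not grow strictly slower than h(n)
  B. 4ⁿ — O(4ⁿ) is strictly between O(3ⁿ) and O(n!) ✓
  C. n⁴ — O(n⁴) does not grow strictly faster than f(n)
  D. 2ⁿ — O(2ⁿ) does not grow strictly faster than f(n)

Only option B (4ⁿ) lies strictly between.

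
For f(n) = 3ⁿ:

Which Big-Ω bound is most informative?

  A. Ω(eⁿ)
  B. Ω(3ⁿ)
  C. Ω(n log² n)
B

f(n) = 3ⁿ is Ω(3ⁿ).
All listed options are valid Big-Ω bounds (lower bounds),
but Ω(3ⁿ) is the tightest (largest valid bound).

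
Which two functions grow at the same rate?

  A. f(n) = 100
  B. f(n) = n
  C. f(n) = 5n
B and C

Examining each function:
  A. 100 is O(1)
  B. n is O(n)
  C. 5n is O(n)

Functions B and C both have the same complexity class.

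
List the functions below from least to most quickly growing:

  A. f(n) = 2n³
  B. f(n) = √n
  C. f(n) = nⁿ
B < A < C

Comparing growth rates:
B = √n is O(√n)
A = 2n³ is O(n³)
C = nⁿ is O(nⁿ)

Therefore, the order from slowest to fastest is: B < A < C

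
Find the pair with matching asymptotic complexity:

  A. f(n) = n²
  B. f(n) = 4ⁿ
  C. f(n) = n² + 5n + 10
A and C

Examining each function:
  A. n² is O(n²)
  B. 4ⁿ is O(4ⁿ)
  C. n² + 5n + 10 is O(n²)

Functions A and C both have the same complexity class.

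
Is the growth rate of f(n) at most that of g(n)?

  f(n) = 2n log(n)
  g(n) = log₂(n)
False

f(n) = 2n log(n) is O(n log n), and g(n) = log₂(n) is O(log n).
Since O(n log n) grows faster than O(log n), f(n) = O(g(n)) is false.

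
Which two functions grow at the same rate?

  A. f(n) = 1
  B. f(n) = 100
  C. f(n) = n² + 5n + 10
A and B

Examining each function:
  A. 1 is O(1)
  B. 100 is O(1)
  C. n² + 5n + 10 is O(n²)

Functions A and B both have the same complexity class.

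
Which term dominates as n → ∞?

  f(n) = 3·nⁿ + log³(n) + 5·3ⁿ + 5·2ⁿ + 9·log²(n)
3·nⁿ

Looking at each term:
  - 3·nⁿ is O(nⁿ)
  - log³(n) is O(log³ n)
  - 5·3ⁿ is O(3ⁿ)
  - 5·2ⁿ is O(2ⁿ)
  - 9·log²(n) is O(log² n)

The term 3·nⁿ (O(nⁿ)) grows fastest and dominates all others.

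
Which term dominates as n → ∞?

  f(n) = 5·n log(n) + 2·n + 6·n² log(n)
6·n² log(n)

Looking at each term:
  - 5·n log(n) is O(n log n)
  - 2·n is O(n)
  - 6·n² log(n) is O(n² log n)

The term 6·n² log(n) (O(n² log n)) grows fastest and dominates all others.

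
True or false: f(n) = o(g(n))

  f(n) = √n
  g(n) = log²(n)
False

f(n) = √n is O(√n), and g(n) = log²(n) is O(log² n).
Since O(√n) grows faster than or equal to O(log² n), f(n) = o(g(n)) is false.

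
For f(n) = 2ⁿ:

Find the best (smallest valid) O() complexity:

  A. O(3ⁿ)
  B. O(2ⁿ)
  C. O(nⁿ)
B

f(n) = 2ⁿ is O(2ⁿ).
All listed options are valid Big-O bounds (upper bounds),
but O(2ⁿ) is the tightest (smallest valid bound).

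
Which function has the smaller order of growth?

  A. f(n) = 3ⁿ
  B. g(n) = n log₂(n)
B

f(n) = 3ⁿ is O(3ⁿ), while g(n) = n log₂(n) is O(n log n).
Since O(n log n) grows slower than O(3ⁿ), g(n) is dominated.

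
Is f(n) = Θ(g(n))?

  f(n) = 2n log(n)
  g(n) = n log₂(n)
True

f(n) = 2n log(n) and g(n) = n log₂(n) are both O(n log n).
Since they have the same asymptotic growth rate, f(n) = Θ(g(n)) is true.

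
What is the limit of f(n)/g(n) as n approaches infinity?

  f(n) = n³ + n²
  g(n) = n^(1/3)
∞

Since n³ + n² (O(n³)) grows faster than n^(1/3) (O(n^(1/3))),
the ratio f(n)/g(n) → ∞ as n → ∞.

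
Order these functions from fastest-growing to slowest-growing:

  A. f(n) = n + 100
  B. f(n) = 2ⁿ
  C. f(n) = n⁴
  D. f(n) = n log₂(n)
B > C > D > A

Comparing growth rates:
B = 2ⁿ is O(2ⁿ)
C = n⁴ is O(n⁴)
D = n log₂(n) is O(n log n)
A = n + 100 is O(n)

Therefore, the order from fastest to slowest is: B > C > D > A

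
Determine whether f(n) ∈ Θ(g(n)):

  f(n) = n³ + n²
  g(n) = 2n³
True

f(n) = n³ + n² and g(n) = 2n³ are both O(n³).
Since they have the same asymptotic growth rate, f(n) = Θ(g(n)) is true.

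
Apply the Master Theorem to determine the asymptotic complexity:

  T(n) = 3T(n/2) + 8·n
Θ(n^log₂(3))

Master Theorem: a = 3, b = 2, f(n) = 8·n.
Compute the critical exponent d = log₂(3) = 1.585.
Compare f(n) = Θ(n) against n^d:
  k = 1 < d = 1.585, so f(n) = O(n^(d-ε)) — Case 1.
  The recursion cost dominates: T(n) = Θ(n^d) = Θ(n^log₂(3)).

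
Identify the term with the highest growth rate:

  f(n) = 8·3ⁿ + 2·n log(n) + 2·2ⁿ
8·3ⁿ

Looking at each term:
  - 8·3ⁿ is O(3ⁿ)
  - 2·n log(n) is O(n log n)
  - 2·2ⁿ is O(2ⁿ)

The term 8·3ⁿ (O(3ⁿ)) grows fastest and dominates all others.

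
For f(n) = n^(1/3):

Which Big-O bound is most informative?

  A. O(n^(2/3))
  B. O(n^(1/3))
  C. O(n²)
B

f(n) = n^(1/3) is O(n^(1/3)).
All listed options are valid Big-O bounds (upper bounds),
but O(n^(1/3)) is the tightest (smallest valid bound).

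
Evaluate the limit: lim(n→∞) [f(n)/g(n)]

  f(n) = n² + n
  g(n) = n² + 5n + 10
1

Since n² + n and n² + 5n + 10 have the same growth rate (O(n²)),
the ratio converges to a constant: 1.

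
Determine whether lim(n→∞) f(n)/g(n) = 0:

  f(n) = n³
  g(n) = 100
False

f(n) = n³ is O(n³), and g(n) = 100 is O(1).
Since O(n³) grows faster than or equal to O(1), f(n) = o(g(n)) is false.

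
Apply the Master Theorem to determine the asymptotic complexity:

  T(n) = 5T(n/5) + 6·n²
Θ(n²)

Master Theorem: a = 5, b = 5, f(n) = 6·n².
Compute the critical exponent d = log₅(5) = 1.
Compare f(n) = Θ(n²) against n^d:
  k = 2 > d = 1, so f(n) = Ω(n^(d+ε)) — Case 3.
  Regularity: a·(n/b)^2/n^2 = a/b^2 = 5/25 < 1 ✓.
  The top-level work dominates: T(n) = Θ(f(n)) = Θ(n²).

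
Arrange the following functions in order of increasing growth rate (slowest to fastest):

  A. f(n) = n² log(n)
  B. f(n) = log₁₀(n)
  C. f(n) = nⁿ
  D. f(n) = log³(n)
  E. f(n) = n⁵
B < D < A < E < C

Comparing growth rates:
B = log₁₀(n) is O(log n)
D = log³(n) is O(log³ n)
A = n² log(n) is O(n² log n)
E = n⁵ is O(n⁵)
C = nⁿ is O(nⁿ)

Therefore, the order from slowest to fastest is: B < D < A < E < C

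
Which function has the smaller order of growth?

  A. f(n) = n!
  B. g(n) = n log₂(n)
B

f(n) = n! is O(n!), while g(n) = n log₂(n) is O(n log n).
Since O(n log n) grows slower than O(n!), g(n) is dominated.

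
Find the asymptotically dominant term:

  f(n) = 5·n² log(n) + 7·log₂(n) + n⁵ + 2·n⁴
n⁵

Looking at each term:
  - 5·n² log(n) is O(n² log n)
  - 7·log₂(n) is O(log n)
  - n⁵ is O(n⁵)
  - 2·n⁴ is O(n⁴)

The term n⁵ (O(n⁵)) grows fastest and dominates all others.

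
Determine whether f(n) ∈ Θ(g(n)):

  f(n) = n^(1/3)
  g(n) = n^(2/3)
False

f(n) = n^(1/3) is O(n^(1/3)), and g(n) = n^(2/3) is O(n^(2/3)).
Since they have different growth rates, f(n) = Θ(g(n)) is false.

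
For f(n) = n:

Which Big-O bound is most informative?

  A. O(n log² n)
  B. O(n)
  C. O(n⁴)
B

f(n) = n is O(n).
All listed options are valid Big-O bounds (upper bounds),
but O(n) is the tightest (smallest valid bound).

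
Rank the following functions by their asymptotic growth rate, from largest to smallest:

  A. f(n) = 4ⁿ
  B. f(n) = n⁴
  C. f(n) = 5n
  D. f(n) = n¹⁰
A > D > B > C

Comparing growth rates:
A = 4ⁿ is O(4ⁿ)
D = n¹⁰ is O(n¹⁰)
B = n⁴ is O(n⁴)
C = 5n is O(n)

Therefore, the order from fastest to slowest is: A > D > B > C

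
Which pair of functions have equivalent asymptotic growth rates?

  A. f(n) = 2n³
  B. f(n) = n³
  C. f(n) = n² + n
A and B

Examining each function:
  A. 2n³ is O(n³)
  B. n³ is O(n³)
  C. n² + n is O(n²)

Functions A and B both have the same complexity class.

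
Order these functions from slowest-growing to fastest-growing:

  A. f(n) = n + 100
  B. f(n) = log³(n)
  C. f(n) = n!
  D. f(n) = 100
D < B < A < C

Comparing growth rates:
D = 100 is O(1)
B = log³(n) is O(log³ n)
A = n + 100 is O(n)
C = n! is O(n!)

Therefore, the order from slowest to fastest is: D < B < A < C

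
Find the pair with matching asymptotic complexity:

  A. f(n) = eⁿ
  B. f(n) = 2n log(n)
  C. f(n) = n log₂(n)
B and C

Examining each function:
  A. eⁿ is O(eⁿ)
  B. 2n log(n) is O(n log n)
  C. n log₂(n) is O(n log n)

Functions B and C both have the same complexity class.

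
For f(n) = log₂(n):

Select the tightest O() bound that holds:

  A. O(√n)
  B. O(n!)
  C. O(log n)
C

f(n) = log₂(n) is O(log n).
All listed options are valid Big-O bounds (upper bounds),
but O(log n) is the tightest (smallest valid bound).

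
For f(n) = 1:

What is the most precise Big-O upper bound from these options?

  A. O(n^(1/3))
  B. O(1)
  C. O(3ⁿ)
B

f(n) = 1 is O(1).
All listed options are valid Big-O bounds (upper bounds),
but O(1) is the tightest (smallest valid bound).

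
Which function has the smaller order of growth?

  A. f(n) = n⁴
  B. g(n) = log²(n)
B

f(n) = n⁴ is O(n⁴), while g(n) = log²(n) is O(log² n).
Since O(log² n) grows slower than O(n⁴), g(n) is dominated.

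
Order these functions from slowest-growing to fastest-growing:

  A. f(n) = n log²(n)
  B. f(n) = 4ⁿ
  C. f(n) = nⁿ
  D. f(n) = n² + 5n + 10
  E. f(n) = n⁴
A < D < E < B < C

Comparing growth rates:
A = n log²(n) is O(n log² n)
D = n² + 5n + 10 is O(n²)
E = n⁴ is O(n⁴)
B = 4ⁿ is O(4ⁿ)
C = nⁿ is O(nⁿ)

Therefore, the order from slowest to fastest is: A < D < E < B < C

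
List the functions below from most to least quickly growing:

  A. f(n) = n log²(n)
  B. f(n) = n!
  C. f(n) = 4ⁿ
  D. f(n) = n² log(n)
B > C > D > A

Comparing growth rates:
B = n! is O(n!)
C = 4ⁿ is O(4ⁿ)
D = n² log(n) is O(n² log n)
A = n log²(n) is O(n log² n)

Therefore, the order from fastest to slowest is: B > C > D > A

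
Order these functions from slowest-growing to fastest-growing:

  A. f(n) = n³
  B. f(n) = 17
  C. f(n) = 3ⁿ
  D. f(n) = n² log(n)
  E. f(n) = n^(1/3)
B < E < D < A < C

Comparing growth rates:
B = 17 is O(1)
E = n^(1/3) is O(n^(1/3))
D = n² log(n) is O(n² log n)
A = n³ is O(n³)
C = 3ⁿ is O(3ⁿ)

Therefore, the order from slowest to fastest is: B < E < D < A < C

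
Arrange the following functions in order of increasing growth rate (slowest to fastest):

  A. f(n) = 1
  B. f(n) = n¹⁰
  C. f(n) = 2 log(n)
A < C < B

Comparing growth rates:
A = 1 is O(1)
C = 2 log(n) is O(log n)
B = n¹⁰ is O(n¹⁰)

Therefore, the order from slowest to fastest is: A < C < B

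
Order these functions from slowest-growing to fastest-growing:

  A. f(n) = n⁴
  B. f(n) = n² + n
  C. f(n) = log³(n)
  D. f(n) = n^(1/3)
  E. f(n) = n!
C < D < B < A < E

Comparing growth rates:
C = log³(n) is O(log³ n)
D = n^(1/3) is O(n^(1/3))
B = n² + n is O(n²)
A = n⁴ is O(n⁴)
E = n! is O(n!)

Therefore, the order from slowest to fastest is: C < D < B < A < E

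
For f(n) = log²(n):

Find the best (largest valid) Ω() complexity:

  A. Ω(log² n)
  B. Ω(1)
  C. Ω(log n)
A

f(n) = log²(n) is Ω(log² n).
All listed options are valid Big-Ω bounds (lower bounds),
but Ω(log² n) is the tightest (largest valid bound).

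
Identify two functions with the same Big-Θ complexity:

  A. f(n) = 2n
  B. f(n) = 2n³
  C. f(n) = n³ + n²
B and C

Examining each function:
  A. 2n is O(n)
  B. 2n³ is O(n³)
  C. n³ + n² is O(n³)

Functions B and C both have the same complexity class.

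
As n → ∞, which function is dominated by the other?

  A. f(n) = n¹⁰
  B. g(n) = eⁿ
A

f(n) = n¹⁰ is O(n¹⁰), while g(n) = eⁿ is O(eⁿ).
Since O(n¹⁰) grows slower than O(eⁿ), f(n) is dominated.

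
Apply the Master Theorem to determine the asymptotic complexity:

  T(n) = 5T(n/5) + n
Θ(n log n)

Master Theorem: a = 5, b = 5, f(n) = n.
Compute the critical exponent d = log₅(5) = 1.
Compare f(n) = Θ(n) against n^d:
  k = 1 = d, so f(n) = Θ(n^d) — Case 2.
  Work is balanced across levels: T(n) = Θ(n^d log n) = Θ(n log n).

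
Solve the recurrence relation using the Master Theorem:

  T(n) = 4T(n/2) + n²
Θ(n² log n)

Master Theorem: a = 4, b = 2, f(n) = n².
Compute the critical exponent d = log₂(4) = 2.
Compare f(n) = Θ(n²) against n^d:
  k = 2 = d, so f(n) = Θ(n^d) — Case 2.
  Work is balanced across levels: T(n) = Θ(n^d log n) = Θ(n² log n).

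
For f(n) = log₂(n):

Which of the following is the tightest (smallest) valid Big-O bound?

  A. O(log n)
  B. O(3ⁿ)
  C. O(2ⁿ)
A

f(n) = log₂(n) is O(log n).
All listed options are valid Big-O bounds (upper bounds),
but O(log n) is the tightest (smallest valid bound).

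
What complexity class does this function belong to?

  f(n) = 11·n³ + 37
O(n³)

The dominant term in 11·n³ + 37 is 11·n³, which is Θ(n³).
Lower-order terms (37) are asymptotically negligible.
Constants are absorbed, so the tightest bound is O(n³).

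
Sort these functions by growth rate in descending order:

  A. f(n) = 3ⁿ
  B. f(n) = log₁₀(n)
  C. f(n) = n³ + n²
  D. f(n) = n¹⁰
A > D > C > B

Comparing growth rates:
A = 3ⁿ is O(3ⁿ)
D = n¹⁰ is O(n¹⁰)
C = n³ + n² is O(n³)
B = log₁₀(n) is O(log n)

Therefore, the order from fastest to slowest is: A > D > C > B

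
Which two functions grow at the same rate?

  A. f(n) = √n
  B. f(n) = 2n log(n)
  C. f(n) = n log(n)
B and C

Examining each function:
  A. √n is O(√n)
  B. 2n log(n) is O(n log n)
  C. n log(n) is O(n log n)

Functions B and C both have the same complexity class.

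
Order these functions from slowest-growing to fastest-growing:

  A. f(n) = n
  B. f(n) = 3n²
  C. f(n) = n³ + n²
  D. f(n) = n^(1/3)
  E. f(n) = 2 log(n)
E < D < A < B < C

Comparing growth rates:
E = 2 log(n) is O(log n)
D = n^(1/3) is O(n^(1/3))
A = n is O(n)
B = 3n² is O(n²)
C = n³ + n² is O(n³)

Therefore, the order from slowest to fastest is: E < D < A < B < C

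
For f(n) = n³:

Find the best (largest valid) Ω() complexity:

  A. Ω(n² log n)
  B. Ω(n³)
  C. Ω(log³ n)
B

f(n) = n³ is Ω(n³).
All listed options are valid Big-Ω bounds (lower bounds),
but Ω(n³) is the tightest (largest valid bound).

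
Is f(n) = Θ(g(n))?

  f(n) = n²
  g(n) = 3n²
True

f(n) = n² and g(n) = 3n² are both O(n²).
Since they have the same asymptotic growth rate, f(n) = Θ(g(n)) is true.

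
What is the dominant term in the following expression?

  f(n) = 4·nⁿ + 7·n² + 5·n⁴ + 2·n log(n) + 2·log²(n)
4·nⁿ

Looking at each term:
  - 4·nⁿ is O(nⁿ)
  - 7·n² is O(n²)
  - 5·n⁴ is O(n⁴)
  - 2·n log(n) is O(n log n)
  - 2·log²(n) is O(log² n)

The term 4·nⁿ (O(nⁿ)) grows fastest and dominates all others.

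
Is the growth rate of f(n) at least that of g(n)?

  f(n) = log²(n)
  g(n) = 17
True

f(n) = log²(n) is O(log² n), and g(n) = 17 is O(1).
Since O(log² n) grows at least as fast as O(1), f(n) = Ω(g(n)) is true.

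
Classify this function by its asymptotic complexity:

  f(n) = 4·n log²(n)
O(n log² n)

The dominant term in 4·n log²(n) is 4·n log²(n), which is Θ(n log² n).
Constants are absorbed, so the tightest bound is O(n log² n).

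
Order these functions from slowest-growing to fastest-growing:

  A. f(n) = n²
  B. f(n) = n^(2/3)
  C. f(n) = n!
B < A < C

Comparing growth rates:
B = n^(2/3) is O(n^(2/3))
A = n² is O(n²)
C = n! is O(n!)

Therefore, the order from slowest to fastest is: B < A < C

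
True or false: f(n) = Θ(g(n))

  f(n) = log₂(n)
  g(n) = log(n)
True

f(n) = log₂(n) and g(n) = log(n) are both O(log n).
Since they have the same asymptotic growth rate, f(n) = Θ(g(n)) is true.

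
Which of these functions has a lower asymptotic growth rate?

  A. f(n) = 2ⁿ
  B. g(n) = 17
B

f(n) = 2ⁿ is O(2ⁿ), while g(n) = 17 is O(1).
Since O(1) grows slower than O(2ⁿ), g(n) is dominated.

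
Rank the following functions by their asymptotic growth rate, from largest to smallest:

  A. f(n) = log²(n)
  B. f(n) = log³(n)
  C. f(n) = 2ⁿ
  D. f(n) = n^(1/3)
C > D > B > A

Comparing growth rates:
C = 2ⁿ is O(2ⁿ)
D = n^(1/3) is O(n^(1/3))
B = log³(n) is O(log³ n)
A = log²(n) is O(log² n)

Therefore, the order from fastest to slowest is: C > D > B > A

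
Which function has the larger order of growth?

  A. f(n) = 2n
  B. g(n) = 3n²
B

f(n) = 2n is O(n), while g(n) = 3n² is O(n²).
Since O(n²) grows faster than O(n), g(n) dominates.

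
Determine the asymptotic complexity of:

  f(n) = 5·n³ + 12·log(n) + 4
O(n³)

The dominant term in 5·n³ + 12·log(n) + 4 is 5·n³, which is Θ(n³).
Lower-order terms (12·log(n), 4) are asymptotically negligible.
Constants are absorbed, so the tightest bound is O(n³).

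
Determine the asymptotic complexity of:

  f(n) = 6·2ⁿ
O(2ⁿ)

The dominant term in 6·2ⁿ is 6·2ⁿ, which is Θ(2ⁿ).
Constants are absorbed, so the tightest bound is O(2ⁿ).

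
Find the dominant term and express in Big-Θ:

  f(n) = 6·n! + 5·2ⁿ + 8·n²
Θ(n!)

Order the terms by growth rate: 8·n² ≺ 5·2ⁿ ≺ 6·n!.
The fastest-growing term 6·n! dominates as n → ∞; dropping its constant factor gives Θ(n!).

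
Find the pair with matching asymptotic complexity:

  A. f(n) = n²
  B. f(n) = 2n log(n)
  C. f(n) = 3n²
A and C

Examining each function:
  A. n² is O(n²)
  B. 2n log(n) is O(n log n)
  C. 3n² is O(n²)

Functions A and C both have the same complexity class.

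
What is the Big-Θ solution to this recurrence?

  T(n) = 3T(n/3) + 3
Θ(n)

Master Theorem: a = 3, b = 3, f(n) = 3.
Compute the critical exponent d = log₃(3) = 1.
Compare f(n) = Θ(1) against n^d:
  k = 0 < d = 1, so f(n) = O(n^(d-ε)) — Case 1.
  The recursion cost dominates: T(n) = Θ(n^d) = Θ(n).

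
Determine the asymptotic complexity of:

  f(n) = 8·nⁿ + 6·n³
O(nⁿ)

The dominant term in 8·nⁿ + 6·n³ is 8·nⁿ, which is Θ(nⁿ).
Lower-order terms (6·n³) are asymptotically negligible.
Constants are absorbed, so the tightest bound is O(nⁿ).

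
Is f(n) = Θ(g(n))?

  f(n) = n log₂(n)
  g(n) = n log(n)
True

f(n) = n log₂(n) and g(n) = n log(n) are both O(n log n).
Since they have the same asymptotic growth rate, f(n) = Θ(g(n)) is true.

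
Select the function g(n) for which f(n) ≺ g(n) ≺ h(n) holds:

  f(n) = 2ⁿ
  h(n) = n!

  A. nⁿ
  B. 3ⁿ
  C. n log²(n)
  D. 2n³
B

We need g(n) with 2ⁿ = o(g(n)) and g(n) = o(n!), i.e. O(2ⁿ) ≺ g ≺ O(n!).
Check each option:
  A. nⁿ — O(nⁿ) does not grow strictly slower than h(n)
  B. 3ⁿ — O(3ⁿ) is strictly between O(2ⁿ) and O(n!) ✓
  C. n log²(n) — O(n log² n) does not grow strictly faster than f(n)
  D. 2n³ — O(n³) does not grow strictly faster than f(n)

Only option B (3ⁿ) lies strictly between.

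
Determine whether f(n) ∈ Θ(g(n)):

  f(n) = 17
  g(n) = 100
True

f(n) = 17 and g(n) = 100 are both O(1).
Since they have the same asymptotic growth rate, f(n) = Θ(g(n)) is true.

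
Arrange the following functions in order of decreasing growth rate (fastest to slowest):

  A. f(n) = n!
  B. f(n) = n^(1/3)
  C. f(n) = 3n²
A > C > B

Comparing growth rates:
A = n! is O(n!)
C = 3n² is O(n²)
B = n^(1/3) is O(n^(1/3))

Therefore, the order from fastest to slowest is: A > C > B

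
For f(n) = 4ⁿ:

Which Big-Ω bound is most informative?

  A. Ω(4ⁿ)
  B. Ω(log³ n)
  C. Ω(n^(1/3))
A

f(n) = 4ⁿ is Ω(4ⁿ).
All listed options are valid Big-Ω bounds (lower bounds),
but Ω(4ⁿ) is the tightest (largest valid bound).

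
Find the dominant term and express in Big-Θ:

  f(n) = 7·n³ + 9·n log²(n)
Θ(n³)

Order the terms by growth rate: 9·n log²(n) ≺ 7·n³.
The fastest-growing term 7·n³ dominates as n → ∞; dropping its constant factor gives Θ(n³).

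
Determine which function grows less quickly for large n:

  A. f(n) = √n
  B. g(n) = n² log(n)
A

f(n) = √n is O(√n), while g(n) = n² log(n) is O(n² log n).
Since O(√n) grows slower than O(n² log n), f(n) is dominated.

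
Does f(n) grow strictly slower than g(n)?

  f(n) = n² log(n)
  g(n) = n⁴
True

f(n) = n² log(n) is O(n² log n), and g(n) = n⁴ is O(n⁴).
Since O(n² log n) grows strictly slower than O(n⁴), f(n) = o(g(n)) is true.
This means lim(n→∞) f(n)/g(n) = 0.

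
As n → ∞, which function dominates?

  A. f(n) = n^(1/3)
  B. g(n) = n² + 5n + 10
B

f(n) = n^(1/3) is O(n^(1/3)), while g(n) = n² + 5n + 10 is O(n²).
Since O(n²) grows faster than O(n^(1/3)), g(n) dominates.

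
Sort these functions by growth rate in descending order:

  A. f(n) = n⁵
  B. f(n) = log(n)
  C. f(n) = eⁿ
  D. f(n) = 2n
C > A > D > B

Comparing growth rates:
C = eⁿ is O(eⁿ)
A = n⁵ is O(n⁵)
D = 2n is O(n)
B = log(n) is O(log n)

Therefore, the order from fastest to slowest is: C > A > D > B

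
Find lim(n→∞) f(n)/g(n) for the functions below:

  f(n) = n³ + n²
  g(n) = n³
1

Since n³ + n² and n³ have the same growth rate (O(n³)),
the ratio converges to a constant: 1.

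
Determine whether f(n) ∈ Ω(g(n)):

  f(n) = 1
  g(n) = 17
True

f(n) = 1 and g(n) = 17 are both O(1).
Big-Ω permits equal growth rates (f ≥ c·g for some c > 0), so f(n) = Ω(g(n)) is true.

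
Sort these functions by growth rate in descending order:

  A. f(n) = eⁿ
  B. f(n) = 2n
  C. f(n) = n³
A > C > B

Comparing growth rates:
A = eⁿ is O(eⁿ)
C = n³ is O(n³)
B = 2n is O(n)

Therefore, the order from fastest to slowest is: A > C > B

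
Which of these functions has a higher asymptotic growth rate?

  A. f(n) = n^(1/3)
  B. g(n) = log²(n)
A

f(n) = n^(1/3) is O(n^(1/3)), while g(n) = log²(n) is O(log² n).
Since O(n^(1/3)) grows faster than O(log² n), f(n) dominates.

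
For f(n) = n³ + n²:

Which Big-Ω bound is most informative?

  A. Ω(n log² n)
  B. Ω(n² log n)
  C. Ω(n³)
C

f(n) = n³ + n² is Ω(n³).
All listed options are valid Big-Ω bounds (lower bounds),
but Ω(n³) is the tightest (largest valid bound).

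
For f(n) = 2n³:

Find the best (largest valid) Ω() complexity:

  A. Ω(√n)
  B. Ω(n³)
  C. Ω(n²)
B

f(n) = 2n³ is Ω(n³).
All listed options are valid Big-Ω bounds (lower bounds),
but Ω(n³) is the tightest (largest valid bound).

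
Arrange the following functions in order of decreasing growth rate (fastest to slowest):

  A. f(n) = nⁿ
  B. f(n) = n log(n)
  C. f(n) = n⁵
A > C > B

Comparing growth rates:
A = nⁿ is O(nⁿ)
C = n⁵ is O(n⁵)
B = n log(n) is O(n log n)

Therefore, the order from fastest to slowest is: A > C > B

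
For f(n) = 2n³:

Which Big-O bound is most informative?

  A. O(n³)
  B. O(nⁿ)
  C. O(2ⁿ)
A

f(n) = 2n³ is O(n³).
All listed options are valid Big-O bounds (upper bounds),
but O(n³) is the tightest (smallest valid bound).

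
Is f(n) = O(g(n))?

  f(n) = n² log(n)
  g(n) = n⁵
True

f(n) = n² log(n) is O(n² log n), and g(n) = n⁵ is O(n⁵).
Since O(n² log n) ⊆ O(n⁵) (f grows no faster than g), f(n) = O(g(n)) is true.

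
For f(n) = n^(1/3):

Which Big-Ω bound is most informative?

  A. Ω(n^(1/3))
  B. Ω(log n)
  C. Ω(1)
A

f(n) = n^(1/3) is Ω(n^(1/3)).
All listed options are valid Big-Ω bounds (lower bounds),
but Ω(n^(1/3)) is the tightest (largest valid bound).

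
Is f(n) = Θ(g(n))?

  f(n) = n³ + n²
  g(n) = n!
False

f(n) = n³ + n² is O(n³), and g(n) = n! is O(n!).
Since they have different growth rates, f(n) = Θ(g(n)) is false.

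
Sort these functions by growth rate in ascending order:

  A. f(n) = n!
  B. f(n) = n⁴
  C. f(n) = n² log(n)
C < B < A

Comparing growth rates:
C = n² log(n) is O(n² log n)
B = n⁴ is O(n⁴)
A = n! is O(n!)

Therefore, the order from slowest to fastest is: C < B < A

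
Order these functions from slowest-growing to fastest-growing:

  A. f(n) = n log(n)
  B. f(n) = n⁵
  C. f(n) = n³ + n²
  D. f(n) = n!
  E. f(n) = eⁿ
A < C < B < E < D

Comparing growth rates:
A = n log(n) is O(n log n)
C = n³ + n² is O(n³)
B = n⁵ is O(n⁵)
E = eⁿ is O(eⁿ)
D = n! is O(n!)

Therefore, the order from slowest to fastest is: A < C < B < E < D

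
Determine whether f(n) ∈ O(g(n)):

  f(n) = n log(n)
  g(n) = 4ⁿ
True

f(n) = n log(n) is O(n log n), and g(n) = 4ⁿ is O(4ⁿ).
Since O(n log n) ⊆ O(4ⁿ) (f grows no faster than g), f(n) = O(g(n)) is true.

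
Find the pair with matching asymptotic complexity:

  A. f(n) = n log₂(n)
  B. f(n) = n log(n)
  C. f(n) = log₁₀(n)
A and B

Examining each function:
  A. n log₂(n) is O(n log n)
  B. n log(n) is O(n log n)
  C. log₁₀(n) is O(log n)

Functions A and B both have the same complexity class.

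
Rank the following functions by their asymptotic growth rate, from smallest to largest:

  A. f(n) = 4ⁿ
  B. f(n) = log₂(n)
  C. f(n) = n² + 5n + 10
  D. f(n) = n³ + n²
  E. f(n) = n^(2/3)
B < E < C < D < A

Comparing growth rates:
B = log₂(n) is O(log n)
E = n^(2/3) is O(n^(2/3))
C = n² + 5n + 10 is O(n²)
D = n³ + n² is O(n³)
A = 4ⁿ is O(4ⁿ)

Therefore, the order from slowest to fastest is: B < E < C < D < A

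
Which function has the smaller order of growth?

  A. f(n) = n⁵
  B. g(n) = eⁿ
A

f(n) = n⁵ is O(n⁵), while g(n) = eⁿ is O(eⁿ).
Since O(n⁵) grows slower than O(eⁿ), f(n) is dominated.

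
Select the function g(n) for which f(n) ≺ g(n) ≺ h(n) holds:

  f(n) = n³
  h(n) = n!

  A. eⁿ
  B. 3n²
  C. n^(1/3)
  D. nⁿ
A

We need g(n) with n³ = o(g(n)) and g(n) = o(n!), i.e. O(n³) ≺ g ≺ O(n!).
Check each option:
  A. eⁿ — O(eⁿ) is strictly between O(n³) and O(n!) ✓
  B. 3n² — O(n²) does not grow strictly faster than f(n)
  C. n^(1/3) — O(n^(1/3)) does not grow strictly faster than f(n)
  D. nⁿ — O(nⁿ) does not grow strictly slower than h(n)

Only option A (eⁿ) lies strictly between.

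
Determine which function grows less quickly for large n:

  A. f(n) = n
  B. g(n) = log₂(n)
B

f(n) = n is O(n), while g(n) = log₂(n) is O(log n).
Since O(log n) grows slower than O(n), g(n) is dominated.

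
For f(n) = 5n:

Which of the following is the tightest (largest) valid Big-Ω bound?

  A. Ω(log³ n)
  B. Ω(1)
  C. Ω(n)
C

f(n) = 5n is Ω(n).
All listed options are valid Big-Ω bounds (lower bounds),
but Ω(n) is the tightest (largest valid bound).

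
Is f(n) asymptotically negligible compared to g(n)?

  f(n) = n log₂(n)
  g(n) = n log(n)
False

f(n) = n log₂(n) is O(n log n), and g(n) = n log(n) is O(n log n).
Since they have the same growth rate, f(n) = o(g(n)) is false.
(f = o(g) requires f to grow strictly slower, not equal.)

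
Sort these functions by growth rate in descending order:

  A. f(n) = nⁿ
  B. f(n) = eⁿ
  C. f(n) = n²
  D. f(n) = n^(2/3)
A > B > C > D

Comparing growth rates:
A = nⁿ is O(nⁿ)
B = eⁿ is O(eⁿ)
C = n² is O(n²)
D = n^(2/3) is O(n^(2/3))

Therefore, the order from fastest to slowest is: A > B > C > D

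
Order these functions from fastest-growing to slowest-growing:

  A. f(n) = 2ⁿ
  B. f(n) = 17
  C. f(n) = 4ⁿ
C > A > B

Comparing growth rates:
C = 4ⁿ is O(4ⁿ)
A = 2ⁿ is O(2ⁿ)
B = 17 is O(1)

Therefore, the order from fastest to slowest is: C > A > B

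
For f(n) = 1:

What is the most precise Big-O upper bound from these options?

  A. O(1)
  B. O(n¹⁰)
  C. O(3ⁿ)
A

f(n) = 1 is O(1).
All listed options are valid Big-O bounds (upper bounds),
but O(1) is the tightest (smallest valid bound).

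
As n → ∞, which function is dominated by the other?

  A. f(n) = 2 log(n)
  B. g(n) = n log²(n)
A

f(n) = 2 log(n) is O(log n), while g(n) = n log²(n) is O(n log² n).
Since O(log n) grows slower than O(n log² n), f(n) is dominated.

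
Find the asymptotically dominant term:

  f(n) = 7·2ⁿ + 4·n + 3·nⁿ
3·nⁿ

Looking at each term:
  - 7·2ⁿ is O(2ⁿ)
  - 4·n is O(n)
  - 3·nⁿ is O(nⁿ)

The term 3·nⁿ (O(nⁿ)) grows fastest and dominates all others.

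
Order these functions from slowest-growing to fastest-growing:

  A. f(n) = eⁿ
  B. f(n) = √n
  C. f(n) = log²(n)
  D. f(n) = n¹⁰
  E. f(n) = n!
C < B < D < A < E

Comparing growth rates:
C = log²(n) is O(log² n)
B = √n is O(√n)
D = n¹⁰ is O(n¹⁰)
A = eⁿ is O(eⁿ)
E = n! is O(n!)

Therefore, the order from slowest to fastest is: C < B < D < A < E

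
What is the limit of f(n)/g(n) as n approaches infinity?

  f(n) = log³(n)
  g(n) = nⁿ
0

Since log³(n) (O(log³ n)) grows slower than nⁿ (O(nⁿ)),
the ratio f(n)/g(n) → 0 as n → ∞.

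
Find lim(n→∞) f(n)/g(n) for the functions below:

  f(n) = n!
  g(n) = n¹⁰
∞

Since n! (O(n!)) grows faster than n¹⁰ (O(n¹⁰)),
the ratio f(n)/g(n) → ∞ as n → ∞.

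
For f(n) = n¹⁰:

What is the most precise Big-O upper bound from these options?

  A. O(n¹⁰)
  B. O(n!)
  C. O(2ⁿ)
A

f(n) = n¹⁰ is O(n¹⁰).
All listed options are valid Big-O bounds (upper bounds),
but O(n¹⁰) is the tightest (smallest valid bound).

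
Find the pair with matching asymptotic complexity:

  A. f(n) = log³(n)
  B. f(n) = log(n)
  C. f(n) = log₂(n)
B and C

Examining each function:
  A. log³(n) is O(log³ n)
  B. log(n) is O(log n)
  C. log₂(n) is O(log n)

Functions B and C both have the same complexity class.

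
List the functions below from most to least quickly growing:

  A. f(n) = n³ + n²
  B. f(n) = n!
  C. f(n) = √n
B > A > C

Comparing growth rates:
B = n! is O(n!)
A = n³ + n² is O(n³)
C = √n is O(√n)

Therefore, the order from fastest to slowest is: B > A > C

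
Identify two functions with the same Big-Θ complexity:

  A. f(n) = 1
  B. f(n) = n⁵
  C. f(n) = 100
A and C

Examining each function:
  A. 1 is O(1)
  B. n⁵ is O(n⁵)
  C. 100 is O(1)

Functions A and C both have the same complexity class.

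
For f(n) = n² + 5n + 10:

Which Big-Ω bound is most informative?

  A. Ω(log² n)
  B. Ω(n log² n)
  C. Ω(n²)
C

f(n) = n² + 5n + 10 is Ω(n²).
All listed options are valid Big-Ω bounds (lower bounds),
but Ω(n²) is the tightest (largest valid bound).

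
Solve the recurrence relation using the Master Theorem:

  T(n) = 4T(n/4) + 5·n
Θ(n log n)

Master Theorem: a = 4, b = 4, f(n) = 5·n.
Compute the critical exponent d = log₄(4) = 1.
Compare f(n) = Θ(n) against n^d:
  k = 1 = d, so f(n) = Θ(n^d) — Case 2.
  Work is balanced across levels: T(n) = Θ(n^d log n) = Θ(n log n).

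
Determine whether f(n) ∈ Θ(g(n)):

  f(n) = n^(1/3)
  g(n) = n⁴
False

f(n) = n^(1/3) is O(n^(1/3)), and g(n) = n⁴ is O(n⁴).
Since they have different growth rates, f(n) = Θ(g(n)) is false.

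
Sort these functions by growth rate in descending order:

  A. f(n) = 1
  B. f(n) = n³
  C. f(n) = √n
B > C > A

Comparing growth rates:
B = n³ is O(n³)
C = √n is O(√n)
A = 1 is O(1)

Therefore, the order from fastest to slowest is: B > C > A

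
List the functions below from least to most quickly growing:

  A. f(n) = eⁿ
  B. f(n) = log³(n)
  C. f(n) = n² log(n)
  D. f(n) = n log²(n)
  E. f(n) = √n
B < E < D < C < A

Comparing growth rates:
B = log³(n) is O(log³ n)
E = √n is O(√n)
D = n log²(n) is O(n log² n)
C = n² log(n) is O(n² log n)
A = eⁿ is O(eⁿ)

Therefore, the order from slowest to fastest is: B < E < D < C < A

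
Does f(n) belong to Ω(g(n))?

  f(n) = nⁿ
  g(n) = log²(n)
True

f(n) = nⁿ is O(nⁿ), and g(n) = log²(n) is O(log² n).
Since O(nⁿ) grows at least as fast as O(log² n), f(n) = Ω(g(n)) is true.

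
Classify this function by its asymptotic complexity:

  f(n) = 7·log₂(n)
O(log n)

The dominant term in 7·log₂(n) is 7·log₂(n), which is Θ(log n).
Constants are absorbed, so the tightest bound is O(log n).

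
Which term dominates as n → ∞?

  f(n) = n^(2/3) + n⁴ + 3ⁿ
3ⁿ

Looking at each term:
  - n^(2/3) is O(n^(2/3))
  - n⁴ is O(n⁴)
  - 3ⁿ is O(3ⁿ)

The term 3ⁿ (O(3ⁿ)) grows fastest and dominates all others.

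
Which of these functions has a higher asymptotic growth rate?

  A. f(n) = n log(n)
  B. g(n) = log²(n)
A

f(n) = n log(n) is O(n log n), while g(n) = log²(n) is O(log² n).
Since O(n log n) grows faster than O(log² n), f(n) dominates.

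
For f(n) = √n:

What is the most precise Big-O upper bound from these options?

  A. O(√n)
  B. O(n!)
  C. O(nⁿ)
A

f(n) = √n is O(√n).
All listed options are valid Big-O bounds (upper bounds),
but O(√n) is the tightest (smallest valid bound).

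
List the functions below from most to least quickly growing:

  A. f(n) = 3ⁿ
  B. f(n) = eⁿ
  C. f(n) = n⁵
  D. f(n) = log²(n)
A > B > C > D

Comparing growth rates:
A = 3ⁿ is O(3ⁿ)
B = eⁿ is O(eⁿ)
C = n⁵ is O(n⁵)
D = log²(n) is O(log² n)

Therefore, the order from fastest to slowest is: A > B > C > D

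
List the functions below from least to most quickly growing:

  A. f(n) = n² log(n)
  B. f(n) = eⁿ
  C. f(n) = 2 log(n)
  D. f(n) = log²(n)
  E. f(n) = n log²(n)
C < D < E < A < B

Comparing growth rates:
C = 2 log(n) is O(log n)
D = log²(n) is O(log² n)
E = n log²(n) is O(n log² n)
A = n² log(n) is O(n² log n)
B = eⁿ is O(eⁿ)

Therefore, the order from slowest to fastest is: C < D < E < A < B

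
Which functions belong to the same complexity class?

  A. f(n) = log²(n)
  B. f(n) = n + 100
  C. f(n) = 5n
B and C

Examining each function:
  A. log²(n) is O(log² n)
  B. n + 100 is O(n)
  C. 5n is O(n)

Functions B and C both have the same complexity class.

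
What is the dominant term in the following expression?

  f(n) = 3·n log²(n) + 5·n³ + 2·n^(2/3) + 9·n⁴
9·n⁴

Looking at each term:
  - 3·n log²(n) is O(n log² n)
  - 5·n³ is O(n³)
  - 2·n^(2/3) is O(n^(2/3))
  - 9·n⁴ is O(n⁴)

The term 9·n⁴ (O(n⁴)) grows fastest and dominates all others.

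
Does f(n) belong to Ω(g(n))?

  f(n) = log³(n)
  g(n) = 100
True

f(n) = log³(n) is O(log³ n), and g(n) = 100 is O(1).
Since O(log³ n) grows at least as fast as O(1), f(n) = Ω(g(n)) is true.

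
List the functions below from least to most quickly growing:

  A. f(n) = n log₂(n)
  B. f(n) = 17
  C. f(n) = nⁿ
B < A < C

Comparing growth rates:
B = 17 is O(1)
A = n log₂(n) is O(n log n)
C = nⁿ is O(nⁿ)

Therefore, the order from slowest to fastest is: B < A < C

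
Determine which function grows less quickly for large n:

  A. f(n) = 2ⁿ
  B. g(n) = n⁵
B

f(n) = 2ⁿ is O(2ⁿ), while g(n) = n⁵ is O(n⁵).
Since O(n⁵) grows slower than O(2ⁿ), g(n) is dominated.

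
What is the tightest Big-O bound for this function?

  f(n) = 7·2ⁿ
O(2ⁿ)

The dominant term in 7·2ⁿ is 7·2ⁿ, which is Θ(2ⁿ).
Constants are absorbed, so the tightest bound is O(2ⁿ).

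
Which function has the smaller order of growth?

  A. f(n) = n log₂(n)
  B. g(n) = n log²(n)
A

f(n) = n log₂(n) is O(n log n), while g(n) = n log²(n) is O(n log² n).
Since O(n log n) grows slower than O(n log² n), f(n) is dominated.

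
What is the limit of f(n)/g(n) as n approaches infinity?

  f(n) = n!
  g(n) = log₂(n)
∞

Since n! (O(n!)) grows faster than log₂(n) (O(log n)),
the ratio f(n)/g(n) → ∞ as n → ∞.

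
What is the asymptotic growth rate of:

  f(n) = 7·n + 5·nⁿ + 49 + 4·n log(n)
Θ(nⁿ)

Order the terms by growth rate: 49 ≺ 7·n ≺ 4·n log(n) ≺ 5·nⁿ.
The fastest-growing term 5·nⁿ dominates as n → ∞; dropping its constant factor gives Θ(nⁿ).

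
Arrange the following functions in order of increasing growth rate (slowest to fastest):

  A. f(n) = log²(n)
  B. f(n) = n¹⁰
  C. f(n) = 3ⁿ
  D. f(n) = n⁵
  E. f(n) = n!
A < D < B < C < E

Comparing growth rates:
A = log²(n) is O(log² n)
D = n⁵ is O(n⁵)
B = n¹⁰ is O(n¹⁰)
C = 3ⁿ is O(3ⁿ)
E = n! is O(n!)

Therefore, the order from slowest to fastest is: A < D < B < C < E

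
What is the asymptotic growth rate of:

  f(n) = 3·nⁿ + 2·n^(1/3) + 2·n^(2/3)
Θ(nⁿ)

Order the terms by growth rate: 2·n^(1/3) ≺ 2·n^(2/3) ≺ 3·nⁿ.
The fastest-growing term 3·nⁿ dominates as n → ∞; dropping its constant factor gives Θ(nⁿ).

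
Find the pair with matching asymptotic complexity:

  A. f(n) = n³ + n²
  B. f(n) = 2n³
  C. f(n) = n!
A and B

Examining each function:
  A. n³ + n² is O(n³)
  B. 2n³ is O(n³)
  C. n! is O(n!)

Functions A and B both have the same complexity class.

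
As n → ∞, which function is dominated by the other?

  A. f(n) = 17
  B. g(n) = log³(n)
A

f(n) = 17 is O(1), while g(n) = log³(n) is O(log³ n).
Since O(1) grows slower than O(log³ n), f(n) is dominated.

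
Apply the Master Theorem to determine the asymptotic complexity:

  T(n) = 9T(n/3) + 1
Θ(n²)

Master Theorem: a = 9, b = 3, f(n) = 1.
Compute the critical exponent d = log₃(9) = 2.
Compare f(n) = Θ(1) against n^d:
  k = 0 < d = 2, so f(n) = O(n^(d-ε)) — Case 1.
  The recursion cost dominates: T(n) = Θ(n^d) = Θ(n²).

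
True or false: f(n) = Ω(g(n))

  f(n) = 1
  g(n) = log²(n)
False

f(n) = 1 is O(1), and g(n) = log²(n) is O(log² n).
Since O(1) grows slower than O(log² n), f(n) = Ω(g(n)) is false.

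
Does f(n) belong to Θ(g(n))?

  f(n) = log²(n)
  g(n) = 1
False

f(n) = log²(n) is O(log² n), and g(n) = 1 is O(1).
Since they have different growth rates, f(n) = Θ(g(n)) is false.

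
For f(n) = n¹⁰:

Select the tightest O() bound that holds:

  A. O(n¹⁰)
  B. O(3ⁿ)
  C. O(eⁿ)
A

f(n) = n¹⁰ is O(n¹⁰).
All listed options are valid Big-O bounds (upper bounds),
but O(n¹⁰) is the tightest (smallest valid bound).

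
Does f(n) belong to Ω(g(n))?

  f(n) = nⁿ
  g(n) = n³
True

f(n) = nⁿ is O(nⁿ), and g(n) = n³ is O(n³).
Since O(nⁿ) grows at least as fast as O(n³), f(n) = Ω(g(n)) is true.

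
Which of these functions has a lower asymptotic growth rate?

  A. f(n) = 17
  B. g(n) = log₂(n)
A

f(n) = 17 is O(1), while g(n) = log₂(n) is O(log n).
Since O(1) grows slower than O(log n), f(n) is dominated.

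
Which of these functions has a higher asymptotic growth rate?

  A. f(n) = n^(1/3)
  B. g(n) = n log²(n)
B

f(n) = n^(1/3) is O(n^(1/3)), while g(n) = n log²(n) is O(n log² n).
Since O(n log² n) grows faster than O(n^(1/3)), g(n) dominates.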